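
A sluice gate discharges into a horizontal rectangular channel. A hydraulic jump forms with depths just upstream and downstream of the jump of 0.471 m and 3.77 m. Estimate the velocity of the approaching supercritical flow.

V₁ = 12.9 m/s

For a rectangular channel the momentum equation gives q² = ½·g·y₁·y₂·(y₁ + y₂) = ½×9.81×0.471×3.77×4.24 = 36.9.
q = √36.9 = 6.08 m²/s.
V₁ = q/y₁ = 6.08/0.471 = 12.9 m/s.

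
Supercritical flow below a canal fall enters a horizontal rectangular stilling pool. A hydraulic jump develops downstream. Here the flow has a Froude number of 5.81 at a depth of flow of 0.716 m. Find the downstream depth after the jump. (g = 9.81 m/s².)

Fr₁ = 5.81 (given).
By Bélanger, y₂/y₁ = ½[√(1 + 8Fr₁²) − 1] = ½[√271.0 − 1] = 7.73.
y₂ = 7.73 × 0.716 = 5.54 m.

y₂ = 5.54 m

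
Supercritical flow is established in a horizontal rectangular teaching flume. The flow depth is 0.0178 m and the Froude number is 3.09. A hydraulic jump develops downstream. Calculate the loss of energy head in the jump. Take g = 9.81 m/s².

ΔE = 0.0278 m

Fr₁ = 3.09 (given).
From the momentum equation for a rectangular channel, y₂/y₁ = ½[√(1 + 8Fr₁²) − 1] = ½[√77.38 − 1] = 3.90.
y₂ = 3.90 × 0.0178 = 0.0694 m.
V₁ = Fr₁·√(g·y₁) = 3.09×√(9.81×0.0178) = 1.29 m/s; q = V₁·y₁ = 0.0230 m²/s. V₂ = q/y₂ = 0.0230/0.0694 = 0.331 m/s. E₁ = y₁ + V₁²/2g = 0.103 m; E₂ = y₂ + V₂²/2g = 0.0750 m. ΔE = E₁ − E₂ = 0.0278 m.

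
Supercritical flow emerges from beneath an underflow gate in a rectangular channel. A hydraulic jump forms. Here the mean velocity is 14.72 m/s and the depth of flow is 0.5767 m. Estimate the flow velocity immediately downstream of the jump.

V₂ = 1.781 m/s

Fr₁ = V₁/√(g·y₁) = 14.72/√(9.81×0.5767) = 6.189.
Sequent-depth ratio: y₂/y₁ = ½[√(1 + 8Fr₁²) − 1] = ½[√307.40 − 1] = 8.266.
y₂ = 8.266 × 0.5767 = 4.767 m.
q = V₁·y₁ = 14.72 × 0.5767 = 8.489 m²/s.
V₂ = q/y₂ = 8.489/4.767 = 1.781 m/s.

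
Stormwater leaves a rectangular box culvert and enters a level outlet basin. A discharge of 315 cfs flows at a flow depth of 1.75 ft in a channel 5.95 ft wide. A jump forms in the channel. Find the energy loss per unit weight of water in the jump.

q = Q/b = 315/5.95 = 52.9 ft²/s; V₁ = q/y₁ = 30.3 ft/s. Fr₁ = V₁/√(g·y₁) = 4.03.
Sequent-depth ratio: y₂/y₁ = ½[√(1 + 8Fr₁²) − 1] = ½[√130.9 − 1] = 5.22.
y₂ = 5.22 × 1.75 = 9.14 ft.
V₂ = q/y₂ = 52.9/9.14 = 5.79 ft/s. E₁ = y₁ + V₁²/2g = 16.0 ft; E₂ = y₂ + V₂²/2g = 9.66 ft. ΔE = E₁ − E₂ = 6.30 ft.

ΔE = 6.30 ft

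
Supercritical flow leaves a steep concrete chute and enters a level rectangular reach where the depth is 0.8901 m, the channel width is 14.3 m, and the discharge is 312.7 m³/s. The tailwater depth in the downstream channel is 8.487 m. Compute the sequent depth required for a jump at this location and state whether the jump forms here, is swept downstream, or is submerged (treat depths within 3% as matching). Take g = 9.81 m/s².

q = Q/b = 312.7/14.3 = 21.87 m²/s; V₁ = q/y₁ = 24.57 m/s. Fr₁ = V₁/√(g·y₁) = 8.314.
Sequent-depth ratio: y₂/y₁ = ½[√(1 + 8Fr₁²) − 1] = ½[√553.95 − 1] = 11.27.
y₂ = 11.27 × 0.8901 = 10.03 m.
Tailwater y_tw = 8.487 m: y_tw < y₂, so the jump is swept downstream.

y₂ = 10.03 m; the jump is swept downstream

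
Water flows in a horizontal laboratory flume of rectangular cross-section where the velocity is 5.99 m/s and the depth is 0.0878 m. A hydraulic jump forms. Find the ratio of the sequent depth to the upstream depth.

Fr₁ = V₁/√(g·y₁) = 5.99/√(9.81×0.0878) = 6.45.
Conjugate-depth relation: y₂/y₁ = ½[√(1 + 8Fr₁²) − 1] = ½[√334.3 − 1] = 8.64.

y₂/y₁ = 8.64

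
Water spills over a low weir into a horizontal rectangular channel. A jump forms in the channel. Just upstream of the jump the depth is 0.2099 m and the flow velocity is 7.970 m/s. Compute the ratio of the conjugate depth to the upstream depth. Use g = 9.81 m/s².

Fr₁ = V₁/√(g·y₁) = 7.970/√(9.81×0.2099) = 5.554.
Sequent-depth ratio: y₂/y₁ = ½[√(1 + 8Fr₁²) − 1] = ½[√247.79 − 1] = 7.371.

y₂/y₁ = 7.371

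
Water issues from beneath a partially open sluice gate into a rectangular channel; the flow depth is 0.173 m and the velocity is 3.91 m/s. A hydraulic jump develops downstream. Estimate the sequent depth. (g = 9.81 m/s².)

y₂ = 0.653 m

Fr₁ = V₁/√(g·y₁) = 3.91/√(9.81×0.173) = 3.00.
Sequent-depth ratio: y₂/y₁ = ½[√(1 + 8Fr₁²) − 1] = ½[√73.07 − 1] = 3.77.
y₂ = 3.77 × 0.173 = 0.653 m.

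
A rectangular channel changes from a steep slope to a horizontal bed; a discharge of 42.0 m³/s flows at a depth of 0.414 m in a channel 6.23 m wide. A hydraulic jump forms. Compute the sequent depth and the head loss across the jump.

y₂ = 4.53 m; ΔE = 9.29 m

q = Q/b = 42.0/6.23 = 6.74 m²/s; V₁ = q/y₁ = 16.3 m/s. Fr₁ = V₁/√(g·y₁) = 8.08.
By Bélanger, y₂/y₁ = ½[√(1 + 8Fr₁²) − 1] = ½[√523.3 − 1] = 10.9.
y₂ = 10.9 × 0.414 = 4.53 m.
V₂ = q/y₂ = 6.74/4.53 = 1.49 m/s. E₁ = y₁ + V₁²/2g = 13.9 m; E₂ = y₂ + V₂²/2g = 4.64 m. ΔE = E₁ − E₂ = 9.29 m.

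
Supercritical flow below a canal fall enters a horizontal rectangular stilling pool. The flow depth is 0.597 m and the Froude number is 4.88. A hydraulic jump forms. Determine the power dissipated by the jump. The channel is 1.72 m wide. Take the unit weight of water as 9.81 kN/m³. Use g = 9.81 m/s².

P = 440 kW

Fr₁ = 4.88 (given).
Sequent-depth ratio: y₂/y₁ = ½[√(1 + 8Fr₁²) − 1] = ½[√191.5 − 1] = 6.42.
y₂ = 6.42 × 0.597 = 3.83 m.
Head loss: ΔE = (y₂ − y₁)³/(4y₁y₂) = (3.83 − 0.597)³/(4×0.597×3.83) = 33.9/9.15 = 3.70 m.
V₁ = Fr₁·√(g·y₁) = 4.88×√(9.81×0.597) = 11.8 m/s; q = V₁·y₁ = 7.05 m²/s. Q = q·b = 7.05 × 1.72 = 12.1 m³/s. P = γ·Q·ΔE = 9.81 × 12.1 × 3.70 = 440 kW.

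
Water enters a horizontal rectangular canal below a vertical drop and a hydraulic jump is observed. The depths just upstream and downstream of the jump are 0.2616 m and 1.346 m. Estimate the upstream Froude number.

For a rectangular channel the momentum equation gives q² = ½·g·y₁·y₂·(y₁ + y₂) = ½×9.81×0.2616×1.346×1.608 = 2.777.
q = √2.777 = 1.666 m²/s.
V₁ = q/y₁ = 6.370 m/s; Fr₁ = V₁/√(g·y₁) = 3.976.

Fr₁ = 3.976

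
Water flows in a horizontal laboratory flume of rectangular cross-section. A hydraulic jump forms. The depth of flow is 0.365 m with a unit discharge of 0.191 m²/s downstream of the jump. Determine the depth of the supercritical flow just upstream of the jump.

V₂ = q/y₂ = 0.191/0.365 = 0.523 m/s; Fr₂ = V₂/√(g·y₂) = 0.277.
The Bélanger relation is symmetric: y₁/y₂ = ½[√(1 + 8Fr₂²) − 1] = ½[√1.612 − 1] = 0.135.
y₁ = 0.135 × 0.365 = 0.0492 m.

y₁ = 0.0492 m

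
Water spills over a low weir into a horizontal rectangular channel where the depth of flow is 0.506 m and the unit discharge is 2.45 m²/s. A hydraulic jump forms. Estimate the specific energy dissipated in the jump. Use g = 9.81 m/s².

ΔE = 0.203 m

V₁ = q/y₁ = 2.45/0.506 = 4.84 m/s. Fr₁ = V₁/√(g·y₁) = 4.84/√(9.81×0.506) = 2.17.
Conjugate-depth relation: y₂/y₁ = ½[√(1 + 8Fr₁²) − 1] = ½[√38.78 − 1] = 2.61.
y₂ = 2.61 × 0.506 = 1.32 m.
Head loss: ΔE = (y₂ − y₁)³/(4y₁y₂) = (1.32 − 0.506)³/(4×0.506×1.32) = 0.545/2.68 = 0.203 m.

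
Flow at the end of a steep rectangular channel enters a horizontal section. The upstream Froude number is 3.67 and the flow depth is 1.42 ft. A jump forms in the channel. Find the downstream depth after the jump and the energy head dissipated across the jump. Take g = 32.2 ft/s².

Fr₁ = 3.67 (given).
Sequent-depth ratio: y₂/y₁ = ½[√(1 + 8Fr₁²) − 1] = ½[√108.8 − 1] = 4.71.
y₂ = 4.71 × 1.42 = 6.69 ft.
Head loss: ΔE = (y₂ − y₁)³/(4y₁y₂) = (6.69 − 1.42)³/(4×1.42×6.69) = 147/38.0 = 3.86 ft.

y₂ = 6.69 ft; ΔE = 3.86 ft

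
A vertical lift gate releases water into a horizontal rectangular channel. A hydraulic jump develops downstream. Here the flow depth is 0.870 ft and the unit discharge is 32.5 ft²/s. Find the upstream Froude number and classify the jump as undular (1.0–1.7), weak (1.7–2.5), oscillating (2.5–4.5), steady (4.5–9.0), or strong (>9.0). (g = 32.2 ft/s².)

V₁ = q/y₁ = 32.5/0.870 = 37.4 ft/s. Fr₁ = V₁/√(g·y₁) = 37.4/√(32.2×0.870) = 7.06.
Fr₁ = 7.06 lies in the steady range.

Fr₁ = 7.06; steady jump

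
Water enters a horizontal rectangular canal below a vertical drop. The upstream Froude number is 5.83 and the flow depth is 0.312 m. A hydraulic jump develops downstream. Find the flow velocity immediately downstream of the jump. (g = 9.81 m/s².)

V₂ = 1.31 m/s

Fr₁ = 5.83 (given).
From the momentum equation for a rectangular channel, y₂/y₁ = ½[√(1 + 8Fr₁²) − 1] = ½[√272.9 − 1] = 7.76.
y₂ = 7.76 × 0.312 = 2.42 m.
V₁ = Fr₁·√(g·y₁) = 5.83×√(9.81×0.312) = 10.2 m/s; q = V₁·y₁ = 3.18 m²/s.
V₂ = q/y₂ = 3.18/2.42 = 1.31 m/s.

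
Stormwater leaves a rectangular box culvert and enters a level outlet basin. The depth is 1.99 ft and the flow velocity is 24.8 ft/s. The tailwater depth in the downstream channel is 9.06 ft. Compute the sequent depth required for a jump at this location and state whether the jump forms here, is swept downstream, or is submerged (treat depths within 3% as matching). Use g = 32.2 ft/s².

y₂ = 7.78 ft; the jump is submerged

Fr₁ = V₁/√(g·y₁) = 24.8/√(32.2×1.99) = 3.10.
By Bélanger, y₂/y₁ = ½[√(1 + 8Fr₁²) − 1] = ½[√77.79 − 1] = 3.91.
y₂ = 3.91 × 1.99 = 7.78 ft.
Tailwater y_tw = 9.06 ft: y_tw > y₂, so the jump is submerged.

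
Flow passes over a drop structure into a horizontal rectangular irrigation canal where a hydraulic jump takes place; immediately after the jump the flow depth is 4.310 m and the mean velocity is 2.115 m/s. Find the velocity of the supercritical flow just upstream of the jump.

V₁ = 11.79 m/s

Fr₂ = V₂/√(g·y₂) = 2.115/√(9.81×4.310) = 0.3253.
The Bélanger relation is symmetric: y₁/y₂ = ½[√(1 + 8Fr₂²) − 1] = ½[√1.8464 − 1] = 0.1794.
y₁ = 0.1794 × 4.310 = 0.7732 m.
V₁ = q/y₁ = 9.116/0.7732 = 11.79 m/s.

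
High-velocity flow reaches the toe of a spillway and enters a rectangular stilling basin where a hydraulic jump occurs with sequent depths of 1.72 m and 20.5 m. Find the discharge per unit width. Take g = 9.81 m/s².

For a rectangular channel the momentum equation gives q² = ½·g·y₁·y₂·(y₁ + y₂) = ½×9.81×1.72×20.5×22.2 = 3843.
q = √3843 = 62.0 m²/s.

q = 62.0 m²/s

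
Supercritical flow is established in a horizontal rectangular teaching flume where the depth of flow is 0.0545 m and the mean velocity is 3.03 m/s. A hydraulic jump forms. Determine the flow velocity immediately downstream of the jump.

Fr₁ = V₁/√(g·y₁) = 3.03/√(9.81×0.0545) = 4.14.
By Bélanger, y₂/y₁ = ½[√(1 + 8Fr₁²) − 1] = ½[√138.4 − 1] = 5.38.
y₂ = 5.38 × 0.0545 = 0.293 m.
q = V₁·y₁ = 3.03 × 0.0545 = 0.165 m²/s.
V₂ = q/y₂ = 0.165/0.293 = 0.563 m/s.

V₂ = 0.563 m/s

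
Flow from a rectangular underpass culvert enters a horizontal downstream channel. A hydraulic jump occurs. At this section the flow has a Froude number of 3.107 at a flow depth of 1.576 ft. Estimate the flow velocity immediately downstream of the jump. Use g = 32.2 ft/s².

V₂ = 5.643 ft/s

Fr₁ = 3.107 (given).
Sequent-depth ratio: y₂/y₁ = ½[√(1 + 8Fr₁²) − 1] = ½[√78.228 − 1] = 3.922.
y₂ = 3.922 × 1.576 = 6.182 ft.
V₁ = Fr₁·√(g·y₁) = 3.107×√(32.2×1.576) = 22.13 ft/s; q = V₁·y₁ = 34.88 ft²/s.
V₂ = q/y₂ = 34.88/6.182 = 5.643 ft/s.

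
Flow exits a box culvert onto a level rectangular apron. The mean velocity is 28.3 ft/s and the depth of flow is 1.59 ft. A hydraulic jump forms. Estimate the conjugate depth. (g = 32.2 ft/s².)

Fr₁ = V₁/√(g·y₁) = 28.3/√(32.2×1.59) = 3.96.
From the momentum equation for a rectangular channel, y₂/y₁ = ½[√(1 + 8Fr₁²) − 1] = ½[√126.1 − 1] = 5.12.
y₂ = 5.12 × 1.59 = 8.13 ft.

y₂ = 8.13 ft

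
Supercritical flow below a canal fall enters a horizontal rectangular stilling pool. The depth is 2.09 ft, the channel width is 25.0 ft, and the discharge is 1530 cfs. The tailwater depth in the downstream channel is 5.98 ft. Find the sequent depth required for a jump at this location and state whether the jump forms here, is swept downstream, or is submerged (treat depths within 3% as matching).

y₂ = 9.56 ft; the jump is swept downstream

q = Q/b = 1530/25.0 = 61.2 ft²/s; V₁ = q/y₁ = 29.3 ft/s. Fr₁ = V₁/√(g·y₁) = 3.57.
Conjugate-depth relation: y₂/y₁ = ½[√(1 + 8Fr₁²) − 1] = ½[√102.9 − 1] = 4.57.
y₂ = 4.57 × 2.09 = 9.56 ft.
Tailwater y_tw = 5.98 ft: y_tw < y₂, so the jump is swept downstream.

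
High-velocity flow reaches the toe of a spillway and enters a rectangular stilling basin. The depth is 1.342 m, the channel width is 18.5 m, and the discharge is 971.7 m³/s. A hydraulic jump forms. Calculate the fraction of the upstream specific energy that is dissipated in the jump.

q = Q/b = 971.7/18.5 = 52.52 m²/s; V₁ = q/y₁ = 39.14 m/s. Fr₁ = V₁/√(g·y₁) = 10.79.
Conjugate-depth relation: y₂/y₁ = ½[√(1 + 8Fr₁²) − 1] = ½[√931.86 − 1] = 14.76.
y₂ = 14.76 × 1.342 = 19.81 m.
E₁ = y₁ + V₁²/2g = 79.42 m. ΔE = (y₂ − y₁)³/(4y₁y₂) = 59.25 m. ΔE/E₁ = 59.25/79.42 = 0.746.

ΔE/E₁ = 0.746 (74.6%)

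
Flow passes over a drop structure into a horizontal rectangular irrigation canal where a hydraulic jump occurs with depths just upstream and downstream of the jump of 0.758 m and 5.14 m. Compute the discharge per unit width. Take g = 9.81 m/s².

q = 10.6 m²/s

For a rectangular channel the momentum equation gives q² = ½·g·y₁·y₂·(y₁ + y₂) = ½×9.81×0.758×5.14×5.90 = 113.
q = √113 = 10.6 m²/s.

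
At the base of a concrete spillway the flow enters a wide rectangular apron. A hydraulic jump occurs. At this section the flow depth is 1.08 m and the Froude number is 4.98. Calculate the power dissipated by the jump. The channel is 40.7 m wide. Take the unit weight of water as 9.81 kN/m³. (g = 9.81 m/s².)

Fr₁ = 4.98 (given).
Bélanger equation: y₂/y₁ = ½[√(1 + 8Fr₁²) − 1] = ½[√199.4 − 1] = 6.56.
y₂ = 6.56 × 1.08 = 7.09 m.
V₁ = Fr₁·√(g·y₁) = 4.98×√(9.81×1.08) = 16.2 m/s; q = V₁·y₁ = 17.5 m²/s. V₂ = q/y₂ = 17.5/7.09 = 2.47 m/s. E₁ = y₁ + V₁²/2g = 14.5 m; E₂ = y₂ + V₂²/2g = 7.40 m. ΔE = E₁ − E₂ = 7.08 m.
Q = q·b = 17.5 × 40.7 = 713 m³/s. P = γ·Q·ΔE = 9.81 × 713 × 7.08 = 49458 kW.

P = 49458 kW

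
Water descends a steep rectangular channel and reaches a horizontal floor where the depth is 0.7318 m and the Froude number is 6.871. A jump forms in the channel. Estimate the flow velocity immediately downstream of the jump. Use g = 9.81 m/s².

V₂ = 1.995 m/s

Fr₁ = 6.871 (given).
By Bélanger, y₂/y₁ = ½[√(1 + 8Fr₁²) − 1] = ½[√378.69 − 1] = 9.230.
y₂ = 9.230 × 0.7318 = 6.754 m.
V₁ = Fr₁·√(g·y₁) = 6.871×√(9.81×0.7318) = 18.41 m/s; q = V₁·y₁ = 13.47 m²/s.
V₂ = q/y₂ = 13.47/6.754 = 1.995 m/s.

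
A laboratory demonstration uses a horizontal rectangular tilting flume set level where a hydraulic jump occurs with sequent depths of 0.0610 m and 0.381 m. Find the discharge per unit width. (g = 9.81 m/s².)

q = 0.224 m²/s

For a rectangular channel the momentum equation gives q² = ½·g·y₁·y₂·(y₁ + y₂) = ½×9.81×0.0610×0.381×0.442 = 0.0504.
q = √0.0504 = 0.224 m²/s.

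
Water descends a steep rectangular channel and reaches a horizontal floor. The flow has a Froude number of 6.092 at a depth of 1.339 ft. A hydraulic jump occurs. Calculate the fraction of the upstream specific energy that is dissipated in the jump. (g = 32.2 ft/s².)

Fr₁ = 6.092 (given).
Sequent-depth ratio: y₂/y₁ = ½[√(1 + 8Fr₁²) − 1] = ½[√297.90 − 1] = 8.130.
y₂ = 8.130 × 1.339 = 10.89 ft.
E₁ = y₁(1 + Fr₁²/2) = 1.339×(1 + 6.092²/2) = 26.19 ft. ΔE = (y₂ − y₁)³/(4y₁y₂) = 14.92 ft. ΔE/E₁ = 14.92/26.19 = 0.570.

ΔE/E₁ = 0.570 (57.0%)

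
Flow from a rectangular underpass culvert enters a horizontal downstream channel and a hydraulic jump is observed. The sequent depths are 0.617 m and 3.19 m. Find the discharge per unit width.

q = 6.06 m²/s

For a rectangular channel the momentum equation gives q² = ½·g·y₁·y₂·(y₁ + y₂) = ½×9.81×0.617×3.19×3.81 = 36.8.
q = √36.8 = 6.06 m²/s.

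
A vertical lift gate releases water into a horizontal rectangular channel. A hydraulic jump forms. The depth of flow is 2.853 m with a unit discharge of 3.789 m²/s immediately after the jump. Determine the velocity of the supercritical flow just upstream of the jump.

V₁ = 11.73 m/s

V₂ = q/y₂ = 3.789/2.853 = 1.328 m/s; Fr₂ = V₂/√(g·y₂) = 0.2510.
Applying the sequent-depth relation in reverse, y₁/y₂ = ½[√(1 + 8Fr₂²) − 1] = ½[√1.5042 − 1] = 0.1132.
y₁ = 0.1132 × 2.853 = 0.3230 m.
V₁ = q/y₁ = 3.789/0.3230 = 11.73 m/s.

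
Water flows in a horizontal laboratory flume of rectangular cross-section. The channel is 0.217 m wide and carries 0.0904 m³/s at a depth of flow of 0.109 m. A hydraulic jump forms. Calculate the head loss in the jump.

ΔE = 0.303 m

q = Q/b = 0.0904/0.217 = 0.417 m²/s; V₁ = q/y₁ = 3.82 m/s. Fr₁ = V₁/√(g·y₁) = 3.70.
Sequent-depth ratio: y₂/y₁ = ½[√(1 + 8Fr₁²) − 1] = ½[√110.3 − 1] = 4.75.
y₂ = 4.75 × 0.109 = 0.518 m.
Head loss: ΔE = (y₂ − y₁)³/(4y₁y₂) = (0.518 − 0.109)³/(4×0.109×0.518) = 0.0683/0.226 = 0.303 m.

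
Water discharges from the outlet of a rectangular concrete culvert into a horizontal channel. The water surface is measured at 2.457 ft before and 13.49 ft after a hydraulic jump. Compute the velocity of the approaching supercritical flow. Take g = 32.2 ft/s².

For a rectangular channel the momentum equation gives q² = ½·g·y₁·y₂·(y₁ + y₂) = ½×32.2×2.457×13.49×15.95 = 8510.
q = √8510 = 92.25 ft²/s.
V₁ = q/y₁ = 92.25/2.457 = 37.55 ft/s.

V₁ = 37.55 ft/s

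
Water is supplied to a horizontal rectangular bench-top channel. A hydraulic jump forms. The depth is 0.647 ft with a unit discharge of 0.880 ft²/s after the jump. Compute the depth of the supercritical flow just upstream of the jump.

V₂ = q/y₂ = 0.880/0.647 = 1.36 ft/s; Fr₂ = V₂/√(g·y₂) = 0.298.
Since the conjugate-depth ratio holds either way, y₁/y₂ = ½[√(1 + 8Fr₂²) − 1] = ½[√1.710 − 1] = 0.154.
y₁ = 0.154 × 0.647 = 0.0996 ft.

y₁ = 0.0996 ft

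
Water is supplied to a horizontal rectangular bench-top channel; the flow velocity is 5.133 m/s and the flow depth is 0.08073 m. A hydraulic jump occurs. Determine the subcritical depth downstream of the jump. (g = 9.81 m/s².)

y₂ = 0.6194 m

Fr₁ = V₁/√(g·y₁) = 5.133/√(9.81×0.08073) = 5.768.
From the momentum equation for a rectangular channel, y₂/y₁ = ½[√(1 + 8Fr₁²) − 1] = ½[√267.15 − 1] = 7.672.
y₂ = 7.672 × 0.08073 = 0.6194 m.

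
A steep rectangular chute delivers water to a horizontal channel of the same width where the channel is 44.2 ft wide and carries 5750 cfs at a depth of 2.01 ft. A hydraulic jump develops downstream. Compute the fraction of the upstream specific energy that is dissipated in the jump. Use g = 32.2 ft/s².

q = Q/b = 5750/44.2 = 130 ft²/s; V₁ = q/y₁ = 64.7 ft/s. Fr₁ = V₁/√(g·y₁) = 8.04.
Bélanger equation: y₂/y₁ = ½[√(1 + 8Fr₁²) − 1] = ½[√518.8 − 1] = 10.9.
y₂ = 10.9 × 2.01 = 21.9 ft.
E₁ = y₁ + V₁²/2g = 67.1 ft. ΔE = (y₂ − y₁)³/(4y₁y₂) = 44.6 ft. ΔE/E₁ = 44.6/67.1 = 0.665.

ΔE/E₁ = 0.665 (66.5%)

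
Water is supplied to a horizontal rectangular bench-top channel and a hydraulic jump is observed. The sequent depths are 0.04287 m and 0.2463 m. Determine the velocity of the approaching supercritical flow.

For a rectangular channel the momentum equation gives q² = ½·g·y₁·y₂·(y₁ + y₂) = ½×9.81×0.04287×0.2463×0.2892 = 0.01498.
q = √0.01498 = 0.1224 m²/s.
V₁ = q/y₁ = 0.1224/0.04287 = 2.855 m/s.

V₁ = 2.855 m/s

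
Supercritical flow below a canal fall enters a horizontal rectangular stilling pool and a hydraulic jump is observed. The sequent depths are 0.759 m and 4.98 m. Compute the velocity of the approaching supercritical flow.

V₁ = 13.6 m/s

For a rectangular channel the momentum equation gives q² = ½·g·y₁·y₂·(y₁ + y₂) = ½×9.81×0.759×4.98×5.74 = 106.
q = √106 = 10.3 m²/s.
V₁ = q/y₁ = 10.3/0.759 = 13.6 m/s.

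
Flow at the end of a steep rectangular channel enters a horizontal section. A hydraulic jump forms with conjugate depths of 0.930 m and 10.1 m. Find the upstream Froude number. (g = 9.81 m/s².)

For a rectangular channel the momentum equation gives q² = ½·g·y₁·y₂·(y₁ + y₂) = ½×9.81×0.930×10.1×11.0 = 508.
q = √508 = 22.5 m²/s.
V₁ = q/y₁ = 24.2 m/s; Fr₁ = V₁/√(g·y₁) = 8.03.

Fr₁ = 8.03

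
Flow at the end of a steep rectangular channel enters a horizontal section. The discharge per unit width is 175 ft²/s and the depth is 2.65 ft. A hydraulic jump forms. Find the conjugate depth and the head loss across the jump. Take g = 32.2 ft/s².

y₂ = 25.5 ft; ΔE = 44.1 ft

V₁ = q/y₁ = 175/2.65 = 66.0 ft/s. Fr₁ = V₁/√(g·y₁) = 66.0/√(32.2×2.65) = 7.15.
From the momentum equation for a rectangular channel, y₂/y₁ = ½[√(1 + 8Fr₁²) − 1] = ½[√409.9 − 1] = 9.62.
y₂ = 9.62 × 2.65 = 25.5 ft.
Head loss: ΔE = (y₂ − y₁)³/(4y₁y₂) = (25.5 − 2.65)³/(4×2.65×25.5) = 11930/270 = 44.1 ft.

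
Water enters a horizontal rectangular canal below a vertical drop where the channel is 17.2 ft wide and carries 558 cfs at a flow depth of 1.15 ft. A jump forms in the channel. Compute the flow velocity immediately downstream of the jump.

q = Q/b = 558/17.2 = 32.4 ft²/s; V₁ = q/y₁ = 28.2 ft/s. Fr₁ = V₁/√(g·y₁) = 4.64.
From the momentum equation for a rectangular channel, y₂/y₁ = ½[√(1 + 8Fr₁²) − 1] = ½[√172.9 − 1] = 6.08.
y₂ = 6.08 × 1.15 = 6.99 ft.
V₂ = q/y₂ = 32.4/6.99 = 4.64 ft/s.

V₂ = 4.64 ft/s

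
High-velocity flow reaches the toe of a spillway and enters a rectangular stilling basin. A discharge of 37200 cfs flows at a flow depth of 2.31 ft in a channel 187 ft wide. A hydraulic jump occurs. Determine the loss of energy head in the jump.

q = Q/b = 37200/187 = 199 ft²/s; V₁ = q/y₁ = 86.1 ft/s. Fr₁ = V₁/√(g·y₁) = 9.99.
Bélanger equation: y₂/y₁ = ½[√(1 + 8Fr₁²) − 1] = ½[√798.6 − 1] = 13.6.
y₂ = 13.6 × 2.31 = 31.5 ft.
V₂ = q/y₂ = 199/31.5 = 6.32 ft/s. E₁ = y₁ + V₁²/2g = 117 ft; E₂ = y₂ + V₂²/2g = 32.1 ft. ΔE = E₁ − E₂ = 85.4 ft.

ΔE = 85.4 ft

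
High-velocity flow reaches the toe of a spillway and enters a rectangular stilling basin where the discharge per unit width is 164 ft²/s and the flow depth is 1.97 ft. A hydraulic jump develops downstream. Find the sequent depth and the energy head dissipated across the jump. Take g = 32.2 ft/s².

V₁ = q/y₁ = 164/1.97 = 83.2 ft/s. Fr₁ = V₁/√(g·y₁) = 83.2/√(32.2×1.97) = 10.5.
Conjugate-depth relation: y₂/y₁ = ½[√(1 + 8Fr₁²) − 1] = ½[√875.0 − 1] = 14.3.
y₂ = 14.3 × 1.97 = 28.2 ft.
Head loss: ΔE = (y₂ − y₁)³/(4y₁y₂) = (28.2 − 1.97)³/(4×1.97×28.2) = 17948/222 = 80.9 ft.

y₂ = 28.2 ft; ΔE = 80.9 ft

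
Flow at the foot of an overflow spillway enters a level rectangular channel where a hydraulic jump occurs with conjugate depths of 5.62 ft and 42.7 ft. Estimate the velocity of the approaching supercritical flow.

V₁ = 76.9 ft/s

For a rectangular channel the momentum equation gives q² = ½·g·y₁·y₂·(y₁ + y₂) = ½×32.2×5.62×42.7×48.3 = 186688.
q = √186688 = 432 ft²/s.
V₁ = q/y₁ = 432/5.62 = 76.9 ft/s.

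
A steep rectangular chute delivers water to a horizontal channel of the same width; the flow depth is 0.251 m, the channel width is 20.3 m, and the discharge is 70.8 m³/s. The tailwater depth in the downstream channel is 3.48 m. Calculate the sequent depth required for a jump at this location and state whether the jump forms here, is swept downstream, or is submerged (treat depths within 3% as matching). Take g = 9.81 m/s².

y₂ = 3.02 m; the jump is submerged

q = Q/b = 70.8/20.3 = 3.49 m²/s; V₁ = q/y₁ = 13.9 m/s. Fr₁ = V₁/√(g·y₁) = 8.86.
From the momentum equation for a rectangular channel, y₂/y₁ = ½[√(1 + 8Fr₁²) − 1] = ½[√628.3 − 1] = 12.0.
y₂ = 12.0 × 0.251 = 3.02 m.
Tailwater y_tw = 3.48 m: y_tw > y₂, so the jump is submerged.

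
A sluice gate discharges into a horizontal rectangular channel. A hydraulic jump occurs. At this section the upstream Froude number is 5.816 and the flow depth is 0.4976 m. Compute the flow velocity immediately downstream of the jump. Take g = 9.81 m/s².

Fr₁ = 5.816 (given).
By Bélanger, y₂/y₁ = ½[√(1 + 8Fr₁²) − 1] = ½[√271.61 − 1] = 7.740.
y₂ = 7.740 × 0.4976 = 3.852 m.
V₁ = Fr₁·√(g·y₁) = 5.816×√(9.81×0.4976) = 12.85 m/s; q = V₁·y₁ = 6.394 m²/s.
V₂ = q/y₂ = 6.394/3.852 = 1.660 m/s.

V₂ = 1.660 m/s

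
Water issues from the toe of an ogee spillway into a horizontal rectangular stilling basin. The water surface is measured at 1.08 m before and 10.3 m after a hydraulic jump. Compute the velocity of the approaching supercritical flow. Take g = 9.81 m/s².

For a rectangular channel the momentum equation gives q² = ½·g·y₁·y₂·(y₁ + y₂) = ½×9.81×1.08×10.3×11.4 = 621.
q = √621 = 24.9 m²/s.
V₁ = q/y₁ = 24.9/1.08 = 23.1 m/s.

V₁ = 23.1 m/s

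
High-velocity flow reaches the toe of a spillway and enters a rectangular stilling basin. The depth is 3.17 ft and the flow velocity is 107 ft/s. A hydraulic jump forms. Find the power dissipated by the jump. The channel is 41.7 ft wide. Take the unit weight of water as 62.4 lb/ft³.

P = 215325 hp

Fr₁ = V₁/√(g·y₁) = 107/√(32.2×3.17) = 10.6.
From the momentum equation for a rectangular channel, y₂/y₁ = ½[√(1 + 8Fr₁²) − 1] = ½[√898.3 − 1] = 14.5.
y₂ = 14.5 × 3.17 = 45.9 ft.
Head loss: ΔE = (y₂ − y₁)³/(4y₁y₂) = (45.9 − 3.17)³/(4×3.17×45.9) = 78130/582 = 134 ft.
q = V₁·y₁ = 107 × 3.17 = 339 ft²/s. Q = q·b = 339 × 41.7 = 14144 cfs. P = γ·Q·ΔE/550 = 62.4 × 14144 × 134 / 550 = 215325 hp.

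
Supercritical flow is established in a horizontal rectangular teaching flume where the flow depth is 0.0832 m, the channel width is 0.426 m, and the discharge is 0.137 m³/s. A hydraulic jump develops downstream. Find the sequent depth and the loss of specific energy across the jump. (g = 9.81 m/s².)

q = Q/b = 0.137/0.426 = 0.322 m²/s; V₁ = q/y₁ = 3.87 m/s. Fr₁ = V₁/√(g·y₁) = 4.28.
By Bélanger, y₂/y₁ = ½[√(1 + 8Fr₁²) − 1] = ½[√147.4 − 1] = 5.57.
y₂ = 5.57 × 0.0832 = 0.464 m.
Head loss: ΔE = (y₂ − y₁)³/(4y₁y₂) = (0.464 − 0.0832)³/(4×0.0832×0.464) = 0.0550/0.154 = 0.357 m.

y₂ = 0.464 m; ΔE = 0.357 m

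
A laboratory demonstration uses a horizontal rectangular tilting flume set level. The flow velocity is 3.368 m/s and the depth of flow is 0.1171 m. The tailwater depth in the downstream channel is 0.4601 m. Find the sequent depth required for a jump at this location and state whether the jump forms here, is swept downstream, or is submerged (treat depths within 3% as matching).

y₂ = 0.4651 m; the jump forms here

Fr₁ = V₁/√(g·y₁) = 3.368/√(9.81×0.1171) = 3.142.
From the momentum equation for a rectangular channel, y₂/y₁ = ½[√(1 + 8Fr₁²) − 1] = ½[√79.997 − 1] = 3.972.
y₂ = 3.972 × 0.1171 = 0.4651 m.
Tailwater y_tw = 0.4601 m: y_tw ≈ y₂, so the jump forms here.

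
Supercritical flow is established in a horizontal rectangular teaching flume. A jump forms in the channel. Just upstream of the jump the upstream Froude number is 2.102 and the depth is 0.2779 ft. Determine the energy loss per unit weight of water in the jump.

ΔE = 0.09597 ft

Fr₁ = 2.102 (given).
Conjugate-depth relation: y₂/y₁ = ½[√(1 + 8Fr₁²) − 1] = ½[√36.347 − 1] = 2.514.
y₂ = 2.514 × 0.2779 = 0.6988 ft.
V₁ = Fr₁·√(g·y₁) = 2.102×√(32.2×0.2779) = 6.288 ft/s; q = V₁·y₁ = 1.747 ft²/s. V₂ = q/y₂ = 1.747/0.6988 = 2.501 ft/s. E₁ = y₁ + V₁²/2g = 0.8918 ft; E₂ = y₂ + V₂²/2g = 0.7959 ft. ΔE = E₁ − E₂ = 0.09597 ft.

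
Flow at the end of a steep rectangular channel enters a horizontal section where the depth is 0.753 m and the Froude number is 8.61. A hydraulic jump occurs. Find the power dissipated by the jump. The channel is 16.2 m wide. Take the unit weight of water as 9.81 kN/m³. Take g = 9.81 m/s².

Fr₁ = 8.61 (given).
From the momentum equation for a rectangular channel, y₂/y₁ = ½[√(1 + 8Fr₁²) − 1] = ½[√594.1 − 1] = 11.7.
y₂ = 11.7 × 0.753 = 8.80 m.
V₁ = Fr₁·√(g·y₁) = 8.61×√(9.81×0.753) = 23.4 m/s; q = V₁·y₁ = 17.6 m²/s. V₂ = q/y₂ = 17.6/8.80 = 2.00 m/s. E₁ = y₁ + V₁²/2g = 28.7 m; E₂ = y₂ + V₂²/2g = 9.00 m. ΔE = E₁ − E₂ = 19.7 m.
Q = q·b = 17.6 × 16.2 = 285 m³/s. P = γ·Q·ΔE = 9.81 × 285 × 19.7 = 55053 kW.

P = 55053 kW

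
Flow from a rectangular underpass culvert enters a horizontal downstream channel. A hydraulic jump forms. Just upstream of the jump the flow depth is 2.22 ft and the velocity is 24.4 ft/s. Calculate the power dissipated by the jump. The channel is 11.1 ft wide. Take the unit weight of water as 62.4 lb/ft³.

Fr₁ = V₁/√(g·y₁) = 24.4/√(32.2×2.22) = 2.89.
Conjugate-depth relation: y₂/y₁ = ½[√(1 + 8Fr₁²) − 1] = ½[√67.63 − 1] = 3.61.
y₂ = 3.61 × 2.22 = 8.02 ft.
Head loss: ΔE = (y₂ − y₁)³/(4y₁y₂) = (8.02 − 2.22)³/(4×2.22×8.02) = 195/71.2 = 2.74 ft.
q = V₁·y₁ = 24.4 × 2.22 = 54.2 ft²/s. Q = q·b = 54.2 × 11.1 = 601 cfs. P = γ·Q·ΔE/550 = 62.4 × 601 × 2.74 / 550 = 187 hp.

P = 187 hp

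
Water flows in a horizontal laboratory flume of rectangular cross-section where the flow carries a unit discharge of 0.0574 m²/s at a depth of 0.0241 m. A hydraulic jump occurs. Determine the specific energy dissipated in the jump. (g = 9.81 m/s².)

ΔE = 0.151 m

V₁ = q/y₁ = 0.0574/0.0241 = 2.38 m/s. Fr₁ = V₁/√(g·y₁) = 2.38/√(9.81×0.0241) = 4.90.
Bélanger equation: y₂/y₁ = ½[√(1 + 8Fr₁²) − 1] = ½[√193.0 − 1] = 6.45.
y₂ = 6.45 × 0.0241 = 0.155 m.
V₂ = q/y₂ = 0.0574/0.155 = 0.370 m/s. E₁ = y₁ + V₁²/2g = 0.313 m; E₂ = y₂ + V₂²/2g = 0.162 m. ΔE = E₁ − E₂ = 0.151 m.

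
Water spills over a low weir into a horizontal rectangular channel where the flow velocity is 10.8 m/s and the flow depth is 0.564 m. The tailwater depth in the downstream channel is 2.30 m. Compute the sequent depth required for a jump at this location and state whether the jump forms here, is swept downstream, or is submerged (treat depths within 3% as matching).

Fr₁ = V₁/√(g·y₁) = 10.8/√(9.81×0.564) = 4.59.
Bélanger equation: y₂/y₁ = ½[√(1 + 8Fr₁²) − 1] = ½[√169.7 − 1] = 6.01.
y₂ = 6.01 × 0.564 = 3.39 m.
Tailwater y_tw = 2.30 m: y_tw < y₂, so the jump is swept downstream.

y₂ = 3.39 m; the jump is swept downstream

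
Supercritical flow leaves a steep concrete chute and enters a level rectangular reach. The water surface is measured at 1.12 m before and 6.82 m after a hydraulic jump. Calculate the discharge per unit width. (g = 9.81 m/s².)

q = 17.2 m²/s

For a rectangular channel the momentum equation gives q² = ½·g·y₁·y₂·(y₁ + y₂) = ½×9.81×1.12×6.82×7.94 = 297.
q = √297 = 17.2 m²/s.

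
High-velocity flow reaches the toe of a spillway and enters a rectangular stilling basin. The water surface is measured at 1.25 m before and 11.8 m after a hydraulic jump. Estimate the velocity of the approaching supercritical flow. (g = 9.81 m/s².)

For a rectangular channel the momentum equation gives q² = ½·g·y₁·y₂·(y₁ + y₂) = ½×9.81×1.25×11.8×13.1 = 944.
q = √944 = 30.7 m²/s.
V₁ = q/y₁ = 30.7/1.25 = 24.6 m/s.

V₁ = 24.6 m/s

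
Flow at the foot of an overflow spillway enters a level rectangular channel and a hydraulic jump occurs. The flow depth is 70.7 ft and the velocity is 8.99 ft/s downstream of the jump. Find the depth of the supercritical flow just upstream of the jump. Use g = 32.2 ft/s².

Fr₂ = V₂/√(g·y₂) = 8.99/√(32.2×70.7) = 0.188.
The Bélanger relation is symmetric: y₁/y₂ = ½[√(1 + 8Fr₂²) − 1] = ½[√1.284 − 1] = 0.0666.
y₁ = 0.0666 × 70.7 = 4.71 ft.

y₁ = 4.71 ft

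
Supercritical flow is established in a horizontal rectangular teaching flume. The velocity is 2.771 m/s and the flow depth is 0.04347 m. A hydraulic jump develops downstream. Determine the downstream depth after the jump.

y₂ = 0.2400 m

Fr₁ = V₁/√(g·y₁) = 2.771/√(9.81×0.04347) = 4.243.
Bélanger equation: y₂/y₁ = ½[√(1 + 8Fr₁²) − 1] = ½[√145.05 − 1] = 5.522.
y₂ = 5.522 × 0.04347 = 0.2400 m.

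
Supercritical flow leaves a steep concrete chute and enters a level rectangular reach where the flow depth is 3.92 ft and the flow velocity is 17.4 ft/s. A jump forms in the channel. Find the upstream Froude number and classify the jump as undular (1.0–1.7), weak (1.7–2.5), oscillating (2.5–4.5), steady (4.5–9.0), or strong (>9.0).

Fr₁ = 1.55; undular jump

Fr₁ = V₁/√(g·y₁) = 17.4/√(32.2×3.92) = 1.55.
Fr₁ = 1.55 lies in the undular range.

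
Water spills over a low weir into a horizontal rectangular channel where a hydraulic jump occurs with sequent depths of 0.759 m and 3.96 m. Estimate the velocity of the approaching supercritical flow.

V₁ = 11.0 m/s

For a rectangular channel the momentum equation gives q² = ½·g·y₁·y₂·(y₁ + y₂) = ½×9.81×0.759×3.96×4.72 = 69.6.
q = √69.6 = 8.34 m²/s.
V₁ = q/y₁ = 8.34/0.759 = 11.0 m/s.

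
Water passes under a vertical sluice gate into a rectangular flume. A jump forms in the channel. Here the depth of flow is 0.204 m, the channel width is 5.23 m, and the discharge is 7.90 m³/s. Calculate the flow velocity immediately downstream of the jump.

q = Q/b = 7.90/5.23 = 1.51 m²/s; V₁ = q/y₁ = 7.40 m/s. Fr₁ = V₁/√(g·y₁) = 5.23.
Sequent-depth ratio: y₂/y₁ = ½[√(1 + 8Fr₁²) − 1] = ½[√220.2 − 1] = 6.92.
y₂ = 6.92 × 0.204 = 1.41 m.
V₂ = q/y₂ = 1.51/1.41 = 1.07 m/s.

V₂ = 1.07 m/s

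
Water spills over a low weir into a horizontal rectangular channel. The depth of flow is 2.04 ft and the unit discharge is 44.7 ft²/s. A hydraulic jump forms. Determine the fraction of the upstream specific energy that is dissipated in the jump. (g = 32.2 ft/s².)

ΔE/E₁ = 0.209 (20.9%)

V₁ = q/y₁ = 44.7/2.04 = 21.9 ft/s. Fr₁ = V₁/√(g·y₁) = 21.9/√(32.2×2.04) = 2.70.
Conjugate-depth relation: y₂/y₁ = ½[√(1 + 8Fr₁²) − 1] = ½[√59.47 − 1] = 3.36.
y₂ = 3.36 × 2.04 = 6.85 ft.
E₁ = y₁ + V₁²/2g = 9.50 ft. ΔE = (y₂ − y₁)³/(4y₁y₂) = 1.99 ft. ΔE/E₁ = 1.99/9.50 = 0.209.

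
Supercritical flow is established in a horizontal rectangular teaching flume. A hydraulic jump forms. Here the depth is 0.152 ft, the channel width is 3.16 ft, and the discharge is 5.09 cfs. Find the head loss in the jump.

q = Q/b = 5.09/3.16 = 1.61 ft²/s; V₁ = q/y₁ = 10.6 ft/s. Fr₁ = V₁/√(g·y₁) = 4.79.
From the momentum equation for a rectangular channel, y₂/y₁ = ½[√(1 + 8Fr₁²) − 1] = ½[√184.6 − 1] = 6.29.
y₂ = 6.29 × 0.152 = 0.956 ft.
Head loss: ΔE = (y₂ − y₁)³/(4y₁y₂) = (0.956 − 0.152)³/(4×0.152×0.956) = 0.521/0.582 = 0.895 ft.

ΔE = 0.895 ft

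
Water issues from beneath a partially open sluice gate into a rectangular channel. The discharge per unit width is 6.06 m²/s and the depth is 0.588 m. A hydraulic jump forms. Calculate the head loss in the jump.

ΔE = 2.54 m

V₁ = q/y₁ = 6.06/0.588 = 10.3 m/s. Fr₁ = V₁/√(g·y₁) = 10.3/√(9.81×0.588) = 4.29.
Bélanger equation: y₂/y₁ = ½[√(1 + 8Fr₁²) − 1] = ½[√148.3 − 1] = 5.59.
y₂ = 5.59 × 0.588 = 3.29 m.
Head loss: ΔE = (y₂ − y₁)³/(4y₁y₂) = (3.29 − 0.588)³/(4×0.588×3.29) = 19.6/7.73 = 2.54 m.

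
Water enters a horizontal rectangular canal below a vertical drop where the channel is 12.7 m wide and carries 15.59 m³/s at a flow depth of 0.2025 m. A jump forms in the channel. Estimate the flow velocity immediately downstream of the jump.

q = Q/b = 15.59/12.7 = 1.228 m²/s; V₁ = q/y₁ = 6.062 m/s. Fr₁ = V₁/√(g·y₁) = 4.301.
From the momentum equation for a rectangular channel, y₂/y₁ = ½[√(1 + 8Fr₁²) − 1] = ½[√148.99 − 1] = 5.603.
y₂ = 5.603 × 0.2025 = 1.135 m.
V₂ = q/y₂ = 1.228/1.135 = 1.082 m/s.

V₂ = 1.082 m/s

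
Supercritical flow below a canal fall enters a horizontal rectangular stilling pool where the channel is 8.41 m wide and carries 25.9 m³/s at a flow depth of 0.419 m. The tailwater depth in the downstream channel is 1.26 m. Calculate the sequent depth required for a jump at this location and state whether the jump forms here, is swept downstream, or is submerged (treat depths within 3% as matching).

y₂ = 1.95 m; the jump is swept downstream

q = Q/b = 25.9/8.41 = 3.08 m²/s; V₁ = q/y₁ = 7.35 m/s. Fr₁ = V₁/√(g·y₁) = 3.63.
By Bélanger, y₂/y₁ = ½[√(1 + 8Fr₁²) − 1] = ½[√106.1 − 1] = 4.65.
y₂ = 4.65 × 0.419 = 1.95 m.
Tailwater y_tw = 1.26 m: y_tw < y₂, so the jump is swept downstream.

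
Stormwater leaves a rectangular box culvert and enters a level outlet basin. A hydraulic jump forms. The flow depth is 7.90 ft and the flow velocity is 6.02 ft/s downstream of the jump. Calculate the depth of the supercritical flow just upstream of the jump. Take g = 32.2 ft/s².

Fr₂ = V₂/√(g·y₂) = 6.02/√(32.2×7.90) = 0.377.
From the momentum equation (using Fr₂), y₁/y₂ = ½[√(1 + 8Fr₂²) − 1] = ½[√2.140 − 1] = 0.231.
y₁ = 0.231 × 7.90 = 1.83 ft.

y₁ = 1.83 ft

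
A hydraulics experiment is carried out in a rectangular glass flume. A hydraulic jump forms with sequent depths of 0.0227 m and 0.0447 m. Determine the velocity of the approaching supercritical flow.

For a rectangular channel the momentum equation gives q² = ½·g·y₁·y₂·(y₁ + y₂) = ½×9.81×0.0227×0.0447×0.0674 = 0.000335.
q = √0.000335 = 0.0183 m²/s.
V₁ = q/y₁ = 0.0183/0.0227 = 0.807 m/s.

V₁ = 0.807 m/s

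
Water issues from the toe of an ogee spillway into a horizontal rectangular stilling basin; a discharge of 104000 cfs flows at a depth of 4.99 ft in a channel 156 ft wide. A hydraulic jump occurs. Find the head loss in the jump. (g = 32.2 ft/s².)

ΔE = 209 ft

q = Q/b = 104000/156 = 667 ft²/s; V₁ = q/y₁ = 134 ft/s. Fr₁ = V₁/√(g·y₁) = 10.5.
Bélanger equation: y₂/y₁ = ½[√(1 + 8Fr₁²) − 1] = ½[√889.7 − 1] = 14.4.
y₂ = 14.4 × 4.99 = 71.9 ft.
V₂ = q/y₂ = 667/71.9 = 9.27 ft/s. E₁ = y₁ + V₁²/2g = 282 ft; E₂ = y₂ + V₂²/2g = 73.3 ft. ΔE = E₁ − E₂ = 209 ft.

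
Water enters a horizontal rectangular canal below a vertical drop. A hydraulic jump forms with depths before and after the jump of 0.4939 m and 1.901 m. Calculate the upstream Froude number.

Fr₁ = 3.055

For a rectangular channel the momentum equation gives q² = ½·g·y₁·y₂·(y₁ + y₂) = ½×9.81×0.4939×1.901×2.395 = 11.03.
q = √11.03 = 3.321 m²/s.
V₁ = q/y₁ = 6.724 m/s; Fr₁ = V₁/√(g·y₁) = 3.055.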